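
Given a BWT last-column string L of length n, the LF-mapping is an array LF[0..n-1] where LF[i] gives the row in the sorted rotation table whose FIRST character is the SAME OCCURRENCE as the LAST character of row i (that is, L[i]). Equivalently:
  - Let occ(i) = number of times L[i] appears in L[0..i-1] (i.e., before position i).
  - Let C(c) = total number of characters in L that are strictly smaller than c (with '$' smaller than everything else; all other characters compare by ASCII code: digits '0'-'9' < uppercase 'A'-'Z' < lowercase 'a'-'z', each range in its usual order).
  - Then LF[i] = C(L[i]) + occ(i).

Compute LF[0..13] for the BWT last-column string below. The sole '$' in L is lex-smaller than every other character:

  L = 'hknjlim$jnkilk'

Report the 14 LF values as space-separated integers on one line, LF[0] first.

Char counts: '$':1, 'h':1, 'i':2, 'j':2, 'k':3, 'l':2, 'm':1, 'n':2
C (first-col start): C('$')=0, C('h')=1, C('i')=2, C('j')=4, C('k')=6, C('l')=9, C('m')=11, C('n')=12
L[0]='h': occ=0, LF[0]=C('h')+0=1+0=1
L[1]='k': occ=0, LF[1]=C('k')+0=6+0=6
L[2]='n': occ=0, LF[2]=C('n')+0=12+0=12
L[3]='j': occ=0, LF[3]=C('j')+0=4+0=4
L[4]='l': occ=0, LF[4]=C('l')+0=9+0=9
L[5]='i': occ=0, LF[5]=C('i')+0=2+0=2
L[6]='m': occ=0, LF[6]=C('m')+0=11+0=11
L[7]='$': occ=0, LF[7]=C('$')+0=0+0=0
L[8]='j': occ=1, LF[8]=C('j')+1=4+1=5
L[9]='n': occ=1, LF[9]=C('n')+1=12+1=13
L[10]='k': occ=1, LF[10]=C('k')+1=6+1=7
L[11]='i': occ=1, LF[11]=C('i')+1=2+1=3
L[12]='l': occ=1, LF[12]=C('l')+1=9+1=10
L[13]='k': occ=2, LF[13]=C('k')+2=6+2=8

Answer: 1 6 12 4 9 2 11 0 5 13 7 3 10 8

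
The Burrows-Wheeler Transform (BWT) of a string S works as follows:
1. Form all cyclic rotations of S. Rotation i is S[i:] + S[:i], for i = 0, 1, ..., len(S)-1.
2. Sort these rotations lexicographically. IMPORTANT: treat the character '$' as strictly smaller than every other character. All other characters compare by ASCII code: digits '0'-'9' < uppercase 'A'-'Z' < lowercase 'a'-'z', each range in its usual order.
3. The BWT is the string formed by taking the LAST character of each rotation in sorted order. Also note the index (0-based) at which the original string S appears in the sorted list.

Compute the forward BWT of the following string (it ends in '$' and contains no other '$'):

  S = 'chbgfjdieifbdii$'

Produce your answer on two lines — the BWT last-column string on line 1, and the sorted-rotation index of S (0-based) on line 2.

Answer: ifh$jbiigbcidedf
3

Derivation:
All 16 rotations (rotation i = S[i:]+S[:i]):
  rot[0] = chbgfjdieifbdii$
  rot[1] = hbgfjdieifbdii$c
  rot[2] = bgfjdieifbdii$ch
  rot[3] = gfjdieifbdii$chb
  rot[4] = fjdieifbdii$chbg
  rot[5] = jdieifbdii$chbgf
  rot[6] = dieifbdii$chbgfj
  rot[7] = ieifbdii$chbgfjd
  rot[8] = eifbdii$chbgfjdi
  rot[9] = ifbdii$chbgfjdie
  rot[10] = fbdii$chbgfjdiei
  rot[11] = bdii$chbgfjdieif
  rot[12] = dii$chbgfjdieifb
  rot[13] = ii$chbgfjdieifbd
  rot[14] = i$chbgfjdieifbdi
  rot[15] = $chbgfjdieifbdii
Sorted (with $ < everything):
  sorted[0] = $chbgfjdieifbdii  (last char: 'i')
  sorted[1] = bdii$chbgfjdieif  (last char: 'f')
  sorted[2] = bgfjdieifbdii$ch  (last char: 'h')
  sorted[3] = chbgfjdieifbdii$  (last char: '$')
  sorted[4] = dieifbdii$chbgfj  (last char: 'j')
  sorted[5] = dii$chbgfjdieifb  (last char: 'b')
  sorted[6] = eifbdii$chbgfjdi  (last char: 'i')
  sorted[7] = fbdii$chbgfjdiei  (last char: 'i')
  sorted[8] = fjdieifbdii$chbg  (last char: 'g')
  sorted[9] = gfjdieifbdii$chb  (last char: 'b')
  sorted[10] = hbgfjdieifbdii$c  (last char: 'c')
  sorted[11] = i$chbgfjdieifbdi  (last char: 'i')
  sorted[12] = ieifbdii$chbgfjd  (last char: 'd')
  sorted[13] = ifbdii$chbgfjdie  (last char: 'e')
  sorted[14] = ii$chbgfjdieifbd  (last char: 'd')
  sorted[15] = jdieifbdii$chbgf  (last char: 'f')
Last column: ifh$jbiigbcidedf
Original string S is at sorted index 3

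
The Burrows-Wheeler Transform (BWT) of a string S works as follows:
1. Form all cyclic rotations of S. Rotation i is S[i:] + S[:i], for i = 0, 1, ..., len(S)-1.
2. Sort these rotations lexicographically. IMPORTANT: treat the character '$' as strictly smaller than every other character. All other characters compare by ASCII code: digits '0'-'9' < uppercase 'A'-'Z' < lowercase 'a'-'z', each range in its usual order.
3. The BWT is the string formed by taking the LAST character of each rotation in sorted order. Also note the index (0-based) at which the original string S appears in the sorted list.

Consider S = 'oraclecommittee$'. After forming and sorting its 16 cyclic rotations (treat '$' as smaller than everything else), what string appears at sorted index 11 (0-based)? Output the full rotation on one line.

All 16 rotations (rotation i = S[i:]+S[:i]):
  rot[0] = oraclecommittee$
  rot[1] = raclecommittee$o
  rot[2] = aclecommittee$or
  rot[3] = clecommittee$ora
  rot[4] = lecommittee$orac
  rot[5] = ecommittee$oracl
  rot[6] = committee$oracle
  rot[7] = ommittee$oraclec
  rot[8] = mmittee$oracleco
  rot[9] = mittee$oraclecom
  rot[10] = ittee$oraclecomm
  rot[11] = ttee$oraclecommi
  rot[12] = tee$oraclecommit
  rot[13] = ee$oraclecommitt
  rot[14] = e$oraclecommitte
  rot[15] = $oraclecommittee
Sorted (with $ < everything):
  sorted[0] = $oraclecommittee
  sorted[1] = aclecommittee$or
  sorted[2] = clecommittee$ora
  sorted[3] = committee$oracle
  sorted[4] = e$oraclecommitte
  sorted[5] = ecommittee$oracl
  sorted[6] = ee$oraclecommitt
  sorted[7] = ittee$oraclecomm
  sorted[8] = lecommittee$orac
  sorted[9] = mittee$oraclecom
  sorted[10] = mmittee$oracleco
  sorted[11] = ommittee$oraclec
  sorted[12] = oraclecommittee$
  sorted[13] = raclecommittee$o
  sorted[14] = tee$oraclecommit
  sorted[15] = ttee$oraclecommi
sorted[11] = ommittee$oraclec

Answer: ommittee$oraclec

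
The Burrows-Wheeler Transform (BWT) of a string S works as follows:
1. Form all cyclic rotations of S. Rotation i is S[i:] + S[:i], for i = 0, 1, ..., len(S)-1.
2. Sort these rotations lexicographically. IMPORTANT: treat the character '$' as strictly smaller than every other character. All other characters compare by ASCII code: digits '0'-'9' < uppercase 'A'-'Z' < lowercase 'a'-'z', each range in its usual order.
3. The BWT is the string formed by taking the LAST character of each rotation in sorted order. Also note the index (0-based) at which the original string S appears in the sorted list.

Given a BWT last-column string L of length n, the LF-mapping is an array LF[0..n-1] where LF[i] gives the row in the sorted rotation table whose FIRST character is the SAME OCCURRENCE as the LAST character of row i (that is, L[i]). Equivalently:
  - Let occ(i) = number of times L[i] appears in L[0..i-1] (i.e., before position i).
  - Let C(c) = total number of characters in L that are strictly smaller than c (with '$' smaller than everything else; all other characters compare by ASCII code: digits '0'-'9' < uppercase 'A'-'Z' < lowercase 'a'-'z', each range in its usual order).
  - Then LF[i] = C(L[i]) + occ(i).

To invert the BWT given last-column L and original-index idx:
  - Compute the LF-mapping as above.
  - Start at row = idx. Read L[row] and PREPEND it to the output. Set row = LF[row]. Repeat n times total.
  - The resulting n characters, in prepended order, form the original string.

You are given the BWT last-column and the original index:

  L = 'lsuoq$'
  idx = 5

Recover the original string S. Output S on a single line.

Answer: uoqsl$

Derivation:
LF mapping: 1 4 5 2 3 0
Walk LF starting at row 5, prepending L[row]:
  step 1: row=5, L[5]='$', prepend. Next row=LF[5]=0
  step 2: row=0, L[0]='l', prepend. Next row=LF[0]=1
  step 3: row=1, L[1]='s', prepend. Next row=LF[1]=4
  step 4: row=4, L[4]='q', prepend. Next row=LF[4]=3
  step 5: row=3, L[3]='o', prepend. Next row=LF[3]=2
  step 6: row=2, L[2]='u', prepend. Next row=LF[2]=5
Reversed output: uoqsl$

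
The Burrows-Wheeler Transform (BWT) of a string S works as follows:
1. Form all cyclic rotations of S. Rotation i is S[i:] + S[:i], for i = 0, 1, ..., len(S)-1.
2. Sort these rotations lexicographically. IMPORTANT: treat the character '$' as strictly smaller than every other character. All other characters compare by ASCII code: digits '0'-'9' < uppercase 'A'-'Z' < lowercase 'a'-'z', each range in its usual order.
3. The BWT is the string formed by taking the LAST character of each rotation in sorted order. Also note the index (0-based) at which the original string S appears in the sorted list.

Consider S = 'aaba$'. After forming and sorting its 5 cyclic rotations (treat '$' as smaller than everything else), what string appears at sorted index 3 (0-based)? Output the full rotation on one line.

Answer: aba$a

Derivation:
All 5 rotations (rotation i = S[i:]+S[:i]):
  rot[0] = aaba$
  rot[1] = aba$a
  rot[2] = ba$aa
  rot[3] = a$aab
  rot[4] = $aaba
Sorted (with $ < everything):
  sorted[0] = $aaba
  sorted[1] = a$aab
  sorted[2] = aaba$
  sorted[3] = aba$a
  sorted[4] = ba$aa
sorted[3] = aba$a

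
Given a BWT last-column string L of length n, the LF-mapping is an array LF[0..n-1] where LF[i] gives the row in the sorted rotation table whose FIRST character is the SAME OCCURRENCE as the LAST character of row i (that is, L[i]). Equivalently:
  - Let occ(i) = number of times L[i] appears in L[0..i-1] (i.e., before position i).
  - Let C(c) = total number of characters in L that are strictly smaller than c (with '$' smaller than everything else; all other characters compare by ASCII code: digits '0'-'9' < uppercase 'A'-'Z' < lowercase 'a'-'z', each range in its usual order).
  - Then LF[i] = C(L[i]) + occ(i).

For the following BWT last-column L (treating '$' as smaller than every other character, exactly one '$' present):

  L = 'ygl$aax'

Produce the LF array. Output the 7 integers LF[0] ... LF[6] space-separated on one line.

Answer: 6 3 4 0 1 2 5

Derivation:
Char counts: '$':1, 'a':2, 'g':1, 'l':1, 'x':1, 'y':1
C (first-col start): C('$')=0, C('a')=1, C('g')=3, C('l')=4, C('x')=5, C('y')=6
L[0]='y': occ=0, LF[0]=C('y')+0=6+0=6
L[1]='g': occ=0, LF[1]=C('g')+0=3+0=3
L[2]='l': occ=0, LF[2]=C('l')+0=4+0=4
L[3]='$': occ=0, LF[3]=C('$')+0=0+0=0
L[4]='a': occ=0, LF[4]=C('a')+0=1+0=1
L[5]='a': occ=1, LF[5]=C('a')+1=1+1=2
L[6]='x': occ=0, LF[6]=C('x')+0=5+0=5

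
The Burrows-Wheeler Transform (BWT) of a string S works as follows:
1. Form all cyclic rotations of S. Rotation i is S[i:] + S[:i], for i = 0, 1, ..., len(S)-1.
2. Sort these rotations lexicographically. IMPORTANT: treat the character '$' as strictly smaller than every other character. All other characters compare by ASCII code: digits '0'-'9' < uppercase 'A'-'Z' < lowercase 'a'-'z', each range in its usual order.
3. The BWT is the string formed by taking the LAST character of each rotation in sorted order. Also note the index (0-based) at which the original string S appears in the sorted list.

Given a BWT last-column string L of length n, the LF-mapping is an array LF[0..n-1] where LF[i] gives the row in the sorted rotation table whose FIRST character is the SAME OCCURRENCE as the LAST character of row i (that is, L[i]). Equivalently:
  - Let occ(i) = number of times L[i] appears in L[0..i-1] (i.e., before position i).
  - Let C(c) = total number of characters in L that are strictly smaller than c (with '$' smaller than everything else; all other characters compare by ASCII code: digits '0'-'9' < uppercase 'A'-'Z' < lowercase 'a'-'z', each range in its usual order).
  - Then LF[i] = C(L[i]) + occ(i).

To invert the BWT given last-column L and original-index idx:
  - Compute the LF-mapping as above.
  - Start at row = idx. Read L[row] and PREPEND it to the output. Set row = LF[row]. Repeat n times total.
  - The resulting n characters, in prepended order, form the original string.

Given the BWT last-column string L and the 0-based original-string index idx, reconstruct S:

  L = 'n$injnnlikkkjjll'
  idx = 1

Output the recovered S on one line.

Answer: iiklnklklnjnjjn$

Derivation:
LF mapping: 12 0 1 13 3 14 15 9 2 6 7 8 4 5 10 11
Walk LF starting at row 1, prepending L[row]:
  step 1: row=1, L[1]='$', prepend. Next row=LF[1]=0
  step 2: row=0, L[0]='n', prepend. Next row=LF[0]=12
  step 3: row=12, L[12]='j', prepend. Next row=LF[12]=4
  step 4: row=4, L[4]='j', prepend. Next row=LF[4]=3
  step 5: row=3, L[3]='n', prepend. Next row=LF[3]=13
  step 6: row=13, L[13]='j', prepend. Next row=LF[13]=5
  step 7: row=5, L[5]='n', prepend. Next row=LF[5]=14
  step 8: row=14, L[14]='l', prepend. Next row=LF[14]=10
  step 9: row=10, L[10]='k', prepend. Next row=LF[10]=7
  step 10: row=7, L[7]='l', prepend. Next row=LF[7]=9
  step 11: row=9, L[9]='k', prepend. Next row=LF[9]=6
  step 12: row=6, L[6]='n', prepend. Next row=LF[6]=15
  step 13: row=15, L[15]='l', prepend. Next row=LF[15]=11
  step 14: row=11, L[11]='k', prepend. Next row=LF[11]=8
  step 15: row=8, L[8]='i', prepend. Next row=LF[8]=2
  step 16: row=2, L[2]='i', prepend. Next row=LF[2]=1
Reversed output: iiklnklklnjnjjn$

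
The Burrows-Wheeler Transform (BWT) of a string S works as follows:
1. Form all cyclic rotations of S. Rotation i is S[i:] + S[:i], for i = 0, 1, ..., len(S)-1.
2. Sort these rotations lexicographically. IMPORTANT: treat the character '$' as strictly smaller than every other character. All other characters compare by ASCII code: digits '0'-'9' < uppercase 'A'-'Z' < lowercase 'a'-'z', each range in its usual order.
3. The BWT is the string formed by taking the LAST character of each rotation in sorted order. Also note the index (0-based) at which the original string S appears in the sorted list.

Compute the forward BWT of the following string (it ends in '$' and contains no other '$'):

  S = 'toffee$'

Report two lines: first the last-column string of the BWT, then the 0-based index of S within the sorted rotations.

All 7 rotations (rotation i = S[i:]+S[:i]):
  rot[0] = toffee$
  rot[1] = offee$t
  rot[2] = ffee$to
  rot[3] = fee$tof
  rot[4] = ee$toff
  rot[5] = e$toffe
  rot[6] = $toffee
Sorted (with $ < everything):
  sorted[0] = $toffee  (last char: 'e')
  sorted[1] = e$toffe  (last char: 'e')
  sorted[2] = ee$toff  (last char: 'f')
  sorted[3] = fee$tof  (last char: 'f')
  sorted[4] = ffee$to  (last char: 'o')
  sorted[5] = offee$t  (last char: 't')
  sorted[6] = toffee$  (last char: '$')
Last column: eeffot$
Original string S is at sorted index 6

Answer: eeffot$
6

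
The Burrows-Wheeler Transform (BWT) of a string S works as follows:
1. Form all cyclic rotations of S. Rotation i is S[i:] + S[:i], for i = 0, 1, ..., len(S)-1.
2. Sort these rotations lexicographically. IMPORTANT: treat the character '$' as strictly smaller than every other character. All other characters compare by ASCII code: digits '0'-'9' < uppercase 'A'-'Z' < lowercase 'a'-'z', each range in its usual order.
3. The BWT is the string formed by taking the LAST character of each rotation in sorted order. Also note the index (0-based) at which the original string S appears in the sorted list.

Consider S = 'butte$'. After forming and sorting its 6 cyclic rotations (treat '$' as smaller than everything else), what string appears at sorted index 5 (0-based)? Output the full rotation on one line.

All 6 rotations (rotation i = S[i:]+S[:i]):
  rot[0] = butte$
  rot[1] = utte$b
  rot[2] = tte$bu
  rot[3] = te$but
  rot[4] = e$butt
  rot[5] = $butte
Sorted (with $ < everything):
  sorted[0] = $butte
  sorted[1] = butte$
  sorted[2] = e$butt
  sorted[3] = te$but
  sorted[4] = tte$bu
  sorted[5] = utte$b
sorted[5] = utte$b

Answer: utte$b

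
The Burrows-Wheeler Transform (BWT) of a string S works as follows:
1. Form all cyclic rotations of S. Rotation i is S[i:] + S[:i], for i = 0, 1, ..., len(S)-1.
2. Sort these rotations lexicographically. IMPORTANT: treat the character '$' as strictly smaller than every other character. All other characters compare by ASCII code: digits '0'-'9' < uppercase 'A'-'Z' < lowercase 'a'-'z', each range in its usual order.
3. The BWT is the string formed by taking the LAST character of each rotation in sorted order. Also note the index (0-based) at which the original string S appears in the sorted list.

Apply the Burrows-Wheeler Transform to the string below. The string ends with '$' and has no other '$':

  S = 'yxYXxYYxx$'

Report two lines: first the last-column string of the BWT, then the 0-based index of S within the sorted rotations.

Answer: xYxxYxyXY$
9

Derivation:
All 10 rotations (rotation i = S[i:]+S[:i]):
  rot[0] = yxYXxYYxx$
  rot[1] = xYXxYYxx$y
  rot[2] = YXxYYxx$yx
  rot[3] = XxYYxx$yxY
  rot[4] = xYYxx$yxYX
  rot[5] = YYxx$yxYXx
  rot[6] = Yxx$yxYXxY
  rot[7] = xx$yxYXxYY
  rot[8] = x$yxYXxYYx
  rot[9] = $yxYXxYYxx
Sorted (with $ < everything):
  sorted[0] = $yxYXxYYxx  (last char: 'x')
  sorted[1] = XxYYxx$yxY  (last char: 'Y')
  sorted[2] = YXxYYxx$yx  (last char: 'x')
  sorted[3] = YYxx$yxYXx  (last char: 'x')
  sorted[4] = Yxx$yxYXxY  (last char: 'Y')
  sorted[5] = x$yxYXxYYx  (last char: 'x')
  sorted[6] = xYXxYYxx$y  (last char: 'y')
  sorted[7] = xYYxx$yxYX  (last char: 'X')
  sorted[8] = xx$yxYXxYY  (last char: 'Y')
  sorted[9] = yxYXxYYxx$  (last char: '$')
Last column: xYxxYxyXY$
Original string S is at sorted index 9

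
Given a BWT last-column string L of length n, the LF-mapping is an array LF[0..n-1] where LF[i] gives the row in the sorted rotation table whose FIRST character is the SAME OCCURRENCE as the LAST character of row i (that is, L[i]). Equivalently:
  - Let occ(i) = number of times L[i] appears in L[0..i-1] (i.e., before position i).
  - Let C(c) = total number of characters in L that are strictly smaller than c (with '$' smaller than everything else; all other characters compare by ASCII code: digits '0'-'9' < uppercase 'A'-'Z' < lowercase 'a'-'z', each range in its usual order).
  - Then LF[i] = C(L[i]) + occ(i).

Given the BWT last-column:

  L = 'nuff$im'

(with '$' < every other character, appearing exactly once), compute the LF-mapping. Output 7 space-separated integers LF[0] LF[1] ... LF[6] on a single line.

Char counts: '$':1, 'f':2, 'i':1, 'm':1, 'n':1, 'u':1
C (first-col start): C('$')=0, C('f')=1, C('i')=3, C('m')=4, C('n')=5, C('u')=6
L[0]='n': occ=0, LF[0]=C('n')+0=5+0=5
L[1]='u': occ=0, LF[1]=C('u')+0=6+0=6
L[2]='f': occ=0, LF[2]=C('f')+0=1+0=1
L[3]='f': occ=1, LF[3]=C('f')+1=1+1=2
L[4]='$': occ=0, LF[4]=C('$')+0=0+0=0
L[5]='i': occ=0, LF[5]=C('i')+0=3+0=3
L[6]='m': occ=0, LF[6]=C('m')+0=4+0=4

Answer: 5 6 1 2 0 3 4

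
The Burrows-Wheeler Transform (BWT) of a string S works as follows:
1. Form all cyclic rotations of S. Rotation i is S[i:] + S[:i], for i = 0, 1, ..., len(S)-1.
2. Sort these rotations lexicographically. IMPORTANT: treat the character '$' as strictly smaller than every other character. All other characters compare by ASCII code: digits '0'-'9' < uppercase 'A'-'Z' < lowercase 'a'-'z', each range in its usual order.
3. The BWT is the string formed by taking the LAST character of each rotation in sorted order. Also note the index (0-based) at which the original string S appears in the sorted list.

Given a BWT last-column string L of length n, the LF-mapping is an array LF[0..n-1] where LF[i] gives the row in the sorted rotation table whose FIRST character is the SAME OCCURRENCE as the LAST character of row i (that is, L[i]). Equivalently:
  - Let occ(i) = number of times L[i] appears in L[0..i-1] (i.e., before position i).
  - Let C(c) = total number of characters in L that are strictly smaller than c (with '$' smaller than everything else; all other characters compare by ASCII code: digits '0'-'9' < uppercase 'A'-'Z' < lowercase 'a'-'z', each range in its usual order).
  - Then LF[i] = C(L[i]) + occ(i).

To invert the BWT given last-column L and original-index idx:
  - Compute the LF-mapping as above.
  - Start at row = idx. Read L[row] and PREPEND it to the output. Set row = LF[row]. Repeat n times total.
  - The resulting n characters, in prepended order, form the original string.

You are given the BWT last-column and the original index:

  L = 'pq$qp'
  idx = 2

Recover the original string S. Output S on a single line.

LF mapping: 1 3 0 4 2
Walk LF starting at row 2, prepending L[row]:
  step 1: row=2, L[2]='$', prepend. Next row=LF[2]=0
  step 2: row=0, L[0]='p', prepend. Next row=LF[0]=1
  step 3: row=1, L[1]='q', prepend. Next row=LF[1]=3
  step 4: row=3, L[3]='q', prepend. Next row=LF[3]=4
  step 5: row=4, L[4]='p', prepend. Next row=LF[4]=2
Reversed output: pqqp$

Answer: pqqp$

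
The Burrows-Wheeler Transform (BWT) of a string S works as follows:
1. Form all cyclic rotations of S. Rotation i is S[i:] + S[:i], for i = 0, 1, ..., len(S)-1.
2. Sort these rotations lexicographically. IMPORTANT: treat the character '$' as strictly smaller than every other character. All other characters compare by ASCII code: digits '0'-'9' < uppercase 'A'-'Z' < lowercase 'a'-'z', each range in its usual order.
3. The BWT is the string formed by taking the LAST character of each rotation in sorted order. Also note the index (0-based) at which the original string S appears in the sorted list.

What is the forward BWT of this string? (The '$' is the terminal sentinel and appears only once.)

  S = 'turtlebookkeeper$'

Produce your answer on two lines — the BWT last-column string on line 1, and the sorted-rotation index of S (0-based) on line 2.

Answer: relkepkotobeeur$t
15

Derivation:
All 17 rotations (rotation i = S[i:]+S[:i]):
  rot[0] = turtlebookkeeper$
  rot[1] = urtlebookkeeper$t
  rot[2] = rtlebookkeeper$tu
  rot[3] = tlebookkeeper$tur
  rot[4] = lebookkeeper$turt
  rot[5] = ebookkeeper$turtl
  rot[6] = bookkeeper$turtle
  rot[7] = ookkeeper$turtleb
  rot[8] = okkeeper$turtlebo
  rot[9] = kkeeper$turtleboo
  rot[10] = keeper$turtlebook
  rot[11] = eeper$turtlebookk
  rot[12] = eper$turtlebookke
  rot[13] = per$turtlebookkee
  rot[14] = er$turtlebookkeep
  rot[15] = r$turtlebookkeepe
  rot[16] = $turtlebookkeeper
Sorted (with $ < everything):
  sorted[0] = $turtlebookkeeper  (last char: 'r')
  sorted[1] = bookkeeper$turtle  (last char: 'e')
  sorted[2] = ebookkeeper$turtl  (last char: 'l')
  sorted[3] = eeper$turtlebookk  (last char: 'k')
  sorted[4] = eper$turtlebookke  (last char: 'e')
  sorted[5] = er$turtlebookkeep  (last char: 'p')
  sorted[6] = keeper$turtlebook  (last char: 'k')
  sorted[7] = kkeeper$turtleboo  (last char: 'o')
  sorted[8] = lebookkeeper$turt  (last char: 't')
  sorted[9] = okkeeper$turtlebo  (last char: 'o')
  sorted[10] = ookkeeper$turtleb  (last char: 'b')
  sorted[11] = per$turtlebookkee  (last char: 'e')
  sorted[12] = r$turtlebookkeepe  (last char: 'e')
  sorted[13] = rtlebookkeeper$tu  (last char: 'u')
  sorted[14] = tlebookkeeper$tur  (last char: 'r')
  sorted[15] = turtlebookkeeper$  (last char: '$')
  sorted[16] = urtlebookkeeper$t  (last char: 't')
Last column: relkepkotobeeur$t
Original string S is at sorted index 15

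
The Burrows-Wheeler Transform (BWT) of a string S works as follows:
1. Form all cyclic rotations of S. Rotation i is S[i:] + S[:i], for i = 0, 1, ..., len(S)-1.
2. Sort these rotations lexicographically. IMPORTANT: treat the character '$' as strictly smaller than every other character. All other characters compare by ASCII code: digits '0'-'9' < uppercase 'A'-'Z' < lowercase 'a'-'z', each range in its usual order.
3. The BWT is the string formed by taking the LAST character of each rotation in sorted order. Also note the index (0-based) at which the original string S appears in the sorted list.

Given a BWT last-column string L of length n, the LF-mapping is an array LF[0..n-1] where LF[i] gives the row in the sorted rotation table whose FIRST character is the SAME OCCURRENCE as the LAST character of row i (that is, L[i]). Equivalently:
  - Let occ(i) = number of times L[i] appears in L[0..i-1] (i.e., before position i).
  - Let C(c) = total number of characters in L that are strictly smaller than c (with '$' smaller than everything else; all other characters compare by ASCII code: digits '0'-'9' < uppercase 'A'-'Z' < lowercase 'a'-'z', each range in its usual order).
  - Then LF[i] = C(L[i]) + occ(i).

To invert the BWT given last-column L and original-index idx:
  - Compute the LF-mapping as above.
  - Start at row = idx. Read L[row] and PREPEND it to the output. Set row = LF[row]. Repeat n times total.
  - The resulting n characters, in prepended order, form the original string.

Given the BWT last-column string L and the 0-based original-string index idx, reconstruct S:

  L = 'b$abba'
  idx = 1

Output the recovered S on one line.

LF mapping: 3 0 1 4 5 2
Walk LF starting at row 1, prepending L[row]:
  step 1: row=1, L[1]='$', prepend. Next row=LF[1]=0
  step 2: row=0, L[0]='b', prepend. Next row=LF[0]=3
  step 3: row=3, L[3]='b', prepend. Next row=LF[3]=4
  step 4: row=4, L[4]='b', prepend. Next row=LF[4]=5
  step 5: row=5, L[5]='a', prepend. Next row=LF[5]=2
  step 6: row=2, L[2]='a', prepend. Next row=LF[2]=1
Reversed output: aabbb$

Answer: aabbb$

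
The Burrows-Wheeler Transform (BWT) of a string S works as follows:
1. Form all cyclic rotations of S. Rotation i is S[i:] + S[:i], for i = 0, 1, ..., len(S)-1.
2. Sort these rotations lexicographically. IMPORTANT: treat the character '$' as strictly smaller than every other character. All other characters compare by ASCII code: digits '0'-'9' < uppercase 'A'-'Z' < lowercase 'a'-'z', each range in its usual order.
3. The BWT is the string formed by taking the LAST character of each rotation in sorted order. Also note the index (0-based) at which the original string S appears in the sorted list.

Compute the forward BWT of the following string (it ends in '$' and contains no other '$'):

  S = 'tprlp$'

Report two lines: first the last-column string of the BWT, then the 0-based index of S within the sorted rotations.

Answer: prltp$
5

Derivation:
All 6 rotations (rotation i = S[i:]+S[:i]):
  rot[0] = tprlp$
  rot[1] = prlp$t
  rot[2] = rlp$tp
  rot[3] = lp$tpr
  rot[4] = p$tprl
  rot[5] = $tprlp
Sorted (with $ < everything):
  sorted[0] = $tprlp  (last char: 'p')
  sorted[1] = lp$tpr  (last char: 'r')
  sorted[2] = p$tprl  (last char: 'l')
  sorted[3] = prlp$t  (last char: 't')
  sorted[4] = rlp$tp  (last char: 'p')
  sorted[5] = tprlp$  (last char: '$')
Last column: prltp$
Original string S is at sorted index 5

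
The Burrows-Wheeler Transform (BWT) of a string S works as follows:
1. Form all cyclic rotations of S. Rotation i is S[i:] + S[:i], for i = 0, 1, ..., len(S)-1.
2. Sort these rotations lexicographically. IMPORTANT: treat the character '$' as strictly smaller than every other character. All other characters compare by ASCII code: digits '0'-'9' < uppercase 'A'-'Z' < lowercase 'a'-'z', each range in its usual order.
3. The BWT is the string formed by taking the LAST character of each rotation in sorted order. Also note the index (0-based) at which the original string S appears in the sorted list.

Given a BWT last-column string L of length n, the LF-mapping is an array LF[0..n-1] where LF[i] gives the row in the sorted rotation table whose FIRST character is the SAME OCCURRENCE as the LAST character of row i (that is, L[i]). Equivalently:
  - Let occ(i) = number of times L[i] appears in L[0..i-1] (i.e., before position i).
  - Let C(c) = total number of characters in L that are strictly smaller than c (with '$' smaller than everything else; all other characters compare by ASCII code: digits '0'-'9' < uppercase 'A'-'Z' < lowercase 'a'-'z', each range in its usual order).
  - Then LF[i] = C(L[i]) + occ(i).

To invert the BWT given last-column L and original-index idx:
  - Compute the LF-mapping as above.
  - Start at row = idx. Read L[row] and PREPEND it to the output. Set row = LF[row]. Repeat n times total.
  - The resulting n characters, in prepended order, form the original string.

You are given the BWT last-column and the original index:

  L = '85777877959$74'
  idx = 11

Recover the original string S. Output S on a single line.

LF mapping: 10 2 4 5 6 11 7 8 12 3 13 0 9 1
Walk LF starting at row 11, prepending L[row]:
  step 1: row=11, L[11]='$', prepend. Next row=LF[11]=0
  step 2: row=0, L[0]='8', prepend. Next row=LF[0]=10
  step 3: row=10, L[10]='9', prepend. Next row=LF[10]=13
  step 4: row=13, L[13]='4', prepend. Next row=LF[13]=1
  step 5: row=1, L[1]='5', prepend. Next row=LF[1]=2
  step 6: row=2, L[2]='7', prepend. Next row=LF[2]=4
  step 7: row=4, L[4]='7', prepend. Next row=LF[4]=6
  step 8: row=6, L[6]='7', prepend. Next row=LF[6]=7
  step 9: row=7, L[7]='7', prepend. Next row=LF[7]=8
  step 10: row=8, L[8]='9', prepend. Next row=LF[8]=12
  step 11: row=12, L[12]='7', prepend. Next row=LF[12]=9
  step 12: row=9, L[9]='5', prepend. Next row=LF[9]=3
  step 13: row=3, L[3]='7', prepend. Next row=LF[3]=5
  step 14: row=5, L[5]='8', prepend. Next row=LF[5]=11
Reversed output: 8757977775498$

Answer: 8757977775498$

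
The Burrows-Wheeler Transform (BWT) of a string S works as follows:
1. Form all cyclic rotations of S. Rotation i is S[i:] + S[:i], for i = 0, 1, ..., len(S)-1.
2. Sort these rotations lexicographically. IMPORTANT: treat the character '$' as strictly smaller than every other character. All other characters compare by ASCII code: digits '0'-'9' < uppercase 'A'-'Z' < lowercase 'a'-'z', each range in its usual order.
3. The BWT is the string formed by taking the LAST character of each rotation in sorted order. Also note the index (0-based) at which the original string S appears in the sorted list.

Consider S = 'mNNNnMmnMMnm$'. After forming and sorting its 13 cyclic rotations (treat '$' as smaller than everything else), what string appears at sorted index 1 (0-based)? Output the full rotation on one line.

All 13 rotations (rotation i = S[i:]+S[:i]):
  rot[0] = mNNNnMmnMMnm$
  rot[1] = NNNnMmnMMnm$m
  rot[2] = NNnMmnMMnm$mN
  rot[3] = NnMmnMMnm$mNN
  rot[4] = nMmnMMnm$mNNN
  rot[5] = MmnMMnm$mNNNn
  rot[6] = mnMMnm$mNNNnM
  rot[7] = nMMnm$mNNNnMm
  rot[8] = MMnm$mNNNnMmn
  rot[9] = Mnm$mNNNnMmnM
  rot[10] = nm$mNNNnMmnMM
  rot[11] = m$mNNNnMmnMMn
  rot[12] = $mNNNnMmnMMnm
Sorted (with $ < everything):
  sorted[0] = $mNNNnMmnMMnm
  sorted[1] = MMnm$mNNNnMmn
  sorted[2] = MmnMMnm$mNNNn
  sorted[3] = Mnm$mNNNnMmnM
  sorted[4] = NNNnMmnMMnm$m
  sorted[5] = NNnMmnMMnm$mN
  sorted[6] = NnMmnMMnm$mNN
  sorted[7] = m$mNNNnMmnMMn
  sorted[8] = mNNNnMmnMMnm$
  sorted[9] = mnMMnm$mNNNnM
  sorted[10] = nMMnm$mNNNnMm
  sorted[11] = nMmnMMnm$mNNN
  sorted[12] = nm$mNNNnMmnMM
sorted[1] = MMnm$mNNNnMmn

Answer: MMnm$mNNNnMmn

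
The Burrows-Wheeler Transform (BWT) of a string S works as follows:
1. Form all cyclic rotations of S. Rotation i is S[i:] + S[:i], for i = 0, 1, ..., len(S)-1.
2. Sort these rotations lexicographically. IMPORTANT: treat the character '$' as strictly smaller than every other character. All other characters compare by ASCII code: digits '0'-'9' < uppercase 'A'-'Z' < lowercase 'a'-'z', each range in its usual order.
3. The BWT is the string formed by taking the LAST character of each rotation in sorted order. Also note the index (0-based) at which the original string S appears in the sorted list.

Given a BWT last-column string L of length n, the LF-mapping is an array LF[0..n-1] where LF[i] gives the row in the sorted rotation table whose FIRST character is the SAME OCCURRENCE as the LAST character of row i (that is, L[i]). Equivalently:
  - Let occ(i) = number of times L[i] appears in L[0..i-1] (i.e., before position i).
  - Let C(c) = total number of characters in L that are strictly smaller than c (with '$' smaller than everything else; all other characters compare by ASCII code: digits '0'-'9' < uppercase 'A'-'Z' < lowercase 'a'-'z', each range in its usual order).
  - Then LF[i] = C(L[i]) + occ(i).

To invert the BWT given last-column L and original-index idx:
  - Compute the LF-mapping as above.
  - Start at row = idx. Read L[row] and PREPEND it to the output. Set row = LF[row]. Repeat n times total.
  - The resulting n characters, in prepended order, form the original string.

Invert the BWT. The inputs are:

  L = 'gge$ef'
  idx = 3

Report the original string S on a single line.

LF mapping: 4 5 1 0 2 3
Walk LF starting at row 3, prepending L[row]:
  step 1: row=3, L[3]='$', prepend. Next row=LF[3]=0
  step 2: row=0, L[0]='g', prepend. Next row=LF[0]=4
  step 3: row=4, L[4]='e', prepend. Next row=LF[4]=2
  step 4: row=2, L[2]='e', prepend. Next row=LF[2]=1
  step 5: row=1, L[1]='g', prepend. Next row=LF[1]=5
  step 6: row=5, L[5]='f', prepend. Next row=LF[5]=3
Reversed output: fgeeg$

Answer: fgeeg$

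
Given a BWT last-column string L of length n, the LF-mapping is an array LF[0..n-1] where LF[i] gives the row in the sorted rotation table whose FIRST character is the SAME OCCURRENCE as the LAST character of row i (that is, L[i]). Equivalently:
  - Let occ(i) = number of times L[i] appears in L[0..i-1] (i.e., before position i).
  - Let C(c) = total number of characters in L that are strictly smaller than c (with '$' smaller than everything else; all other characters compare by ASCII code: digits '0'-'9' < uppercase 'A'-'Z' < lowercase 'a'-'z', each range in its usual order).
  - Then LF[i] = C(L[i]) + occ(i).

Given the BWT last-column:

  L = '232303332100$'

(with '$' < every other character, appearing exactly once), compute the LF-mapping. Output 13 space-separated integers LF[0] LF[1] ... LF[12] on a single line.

Answer: 5 8 6 9 1 10 11 12 7 4 2 3 0

Derivation:
Char counts: '$':1, '0':3, '1':1, '2':3, '3':5
C (first-col start): C('$')=0, C('0')=1, C('1')=4, C('2')=5, C('3')=8
L[0]='2': occ=0, LF[0]=C('2')+0=5+0=5
L[1]='3': occ=0, LF[1]=C('3')+0=8+0=8
L[2]='2': occ=1, LF[2]=C('2')+1=5+1=6
L[3]='3': occ=1, LF[3]=C('3')+1=8+1=9
L[4]='0': occ=0, LF[4]=C('0')+0=1+0=1
L[5]='3': occ=2, LF[5]=C('3')+2=8+2=10
L[6]='3': occ=3, LF[6]=C('3')+3=8+3=11
L[7]='3': occ=4, LF[7]=C('3')+4=8+4=12
L[8]='2': occ=2, LF[8]=C('2')+2=5+2=7
L[9]='1': occ=0, LF[9]=C('1')+0=4+0=4
L[10]='0': occ=1, LF[10]=C('0')+1=1+1=2
L[11]='0': occ=2, LF[11]=C('0')+2=1+2=3
L[12]='$': occ=0, LF[12]=C('$')+0=0+0=0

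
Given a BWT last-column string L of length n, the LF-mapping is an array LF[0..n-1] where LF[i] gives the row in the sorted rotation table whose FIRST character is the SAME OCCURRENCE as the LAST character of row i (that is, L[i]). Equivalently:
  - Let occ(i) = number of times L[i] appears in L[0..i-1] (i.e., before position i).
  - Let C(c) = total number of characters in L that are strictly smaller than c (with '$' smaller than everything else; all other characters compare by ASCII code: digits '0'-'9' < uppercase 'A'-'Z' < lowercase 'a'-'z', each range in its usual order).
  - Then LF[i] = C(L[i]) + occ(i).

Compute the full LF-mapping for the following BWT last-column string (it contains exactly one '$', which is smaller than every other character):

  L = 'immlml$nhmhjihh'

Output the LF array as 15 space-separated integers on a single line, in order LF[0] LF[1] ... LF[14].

Answer: 5 10 11 8 12 9 0 14 1 13 2 7 6 3 4

Derivation:
Char counts: '$':1, 'h':4, 'i':2, 'j':1, 'l':2, 'm':4, 'n':1
C (first-col start): C('$')=0, C('h')=1, C('i')=5, C('j')=7, C('l')=8, C('m')=10, C('n')=14
L[0]='i': occ=0, LF[0]=C('i')+0=5+0=5
L[1]='m': occ=0, LF[1]=C('m')+0=10+0=10
L[2]='m': occ=1, LF[2]=C('m')+1=10+1=11
L[3]='l': occ=0, LF[3]=C('l')+0=8+0=8
L[4]='m': occ=2, LF[4]=C('m')+2=10+2=12
L[5]='l': occ=1, LF[5]=C('l')+1=8+1=9
L[6]='$': occ=0, LF[6]=C('$')+0=0+0=0
L[7]='n': occ=0, LF[7]=C('n')+0=14+0=14
L[8]='h': occ=0, LF[8]=C('h')+0=1+0=1
L[9]='m': occ=3, LF[9]=C('m')+3=10+3=13
L[10]='h': occ=1, LF[10]=C('h')+1=1+1=2
L[11]='j': occ=0, LF[11]=C('j')+0=7+0=7
L[12]='i': occ=1, LF[12]=C('i')+1=5+1=6
L[13]='h': occ=2, LF[13]=C('h')+2=1+2=3
L[14]='h': occ=3, LF[14]=C('h')+3=1+3=4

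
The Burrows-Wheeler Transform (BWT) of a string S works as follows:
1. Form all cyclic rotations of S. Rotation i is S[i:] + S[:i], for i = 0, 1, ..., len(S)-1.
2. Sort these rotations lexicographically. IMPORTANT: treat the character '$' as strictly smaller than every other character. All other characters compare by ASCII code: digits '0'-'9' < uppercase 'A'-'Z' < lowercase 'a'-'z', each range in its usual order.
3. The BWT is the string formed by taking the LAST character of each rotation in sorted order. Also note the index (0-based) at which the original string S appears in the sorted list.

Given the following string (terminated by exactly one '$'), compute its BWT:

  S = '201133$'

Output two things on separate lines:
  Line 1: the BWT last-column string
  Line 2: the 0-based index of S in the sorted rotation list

Answer: 3201$31
4

Derivation:
All 7 rotations (rotation i = S[i:]+S[:i]):
  rot[0] = 201133$
  rot[1] = 01133$2
  rot[2] = 1133$20
  rot[3] = 133$201
  rot[4] = 33$2011
  rot[5] = 3$20113
  rot[6] = $201133
Sorted (with $ < everything):
  sorted[0] = $201133  (last char: '3')
  sorted[1] = 01133$2  (last char: '2')
  sorted[2] = 1133$20  (last char: '0')
  sorted[3] = 133$201  (last char: '1')
  sorted[4] = 201133$  (last char: '$')
  sorted[5] = 3$20113  (last char: '3')
  sorted[6] = 33$2011  (last char: '1')
Last column: 3201$31
Original string S is at sorted index 4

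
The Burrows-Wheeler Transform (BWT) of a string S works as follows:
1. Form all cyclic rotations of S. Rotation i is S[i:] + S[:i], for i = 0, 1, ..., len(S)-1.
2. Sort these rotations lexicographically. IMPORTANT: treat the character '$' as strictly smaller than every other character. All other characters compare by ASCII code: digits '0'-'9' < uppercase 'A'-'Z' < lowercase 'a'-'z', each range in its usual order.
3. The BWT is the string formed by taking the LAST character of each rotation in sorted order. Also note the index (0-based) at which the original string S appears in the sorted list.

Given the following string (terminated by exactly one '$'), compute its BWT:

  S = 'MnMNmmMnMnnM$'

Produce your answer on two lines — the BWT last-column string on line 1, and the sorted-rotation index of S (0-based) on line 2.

All 13 rotations (rotation i = S[i:]+S[:i]):
  rot[0] = MnMNmmMnMnnM$
  rot[1] = nMNmmMnMnnM$M
  rot[2] = MNmmMnMnnM$Mn
  rot[3] = NmmMnMnnM$MnM
  rot[4] = mmMnMnnM$MnMN
  rot[5] = mMnMnnM$MnMNm
  rot[6] = MnMnnM$MnMNmm
  rot[7] = nMnnM$MnMNmmM
  rot[8] = MnnM$MnMNmmMn
  rot[9] = nnM$MnMNmmMnM
  rot[10] = nM$MnMNmmMnMn
  rot[11] = M$MnMNmmMnMnn
  rot[12] = $MnMNmmMnMnnM
Sorted (with $ < everything):
  sorted[0] = $MnMNmmMnMnnM  (last char: 'M')
  sorted[1] = M$MnMNmmMnMnn  (last char: 'n')
  sorted[2] = MNmmMnMnnM$Mn  (last char: 'n')
  sorted[3] = MnMNmmMnMnnM$  (last char: '$')
  sorted[4] = MnMnnM$MnMNmm  (last char: 'm')
  sorted[5] = MnnM$MnMNmmMn  (last char: 'n')
  sorted[6] = NmmMnMnnM$MnM  (last char: 'M')
  sorted[7] = mMnMnnM$MnMNm  (last char: 'm')
  sorted[8] = mmMnMnnM$MnMN  (last char: 'N')
  sorted[9] = nM$MnMNmmMnMn  (last char: 'n')
  sorted[10] = nMNmmMnMnnM$M  (last char: 'M')
  sorted[11] = nMnnM$MnMNmmM  (last char: 'M')
  sorted[12] = nnM$MnMNmmMnM  (last char: 'M')
Last column: Mnn$mnMmNnMMM
Original string S is at sorted index 3

Answer: Mnn$mnMmNnMMM
3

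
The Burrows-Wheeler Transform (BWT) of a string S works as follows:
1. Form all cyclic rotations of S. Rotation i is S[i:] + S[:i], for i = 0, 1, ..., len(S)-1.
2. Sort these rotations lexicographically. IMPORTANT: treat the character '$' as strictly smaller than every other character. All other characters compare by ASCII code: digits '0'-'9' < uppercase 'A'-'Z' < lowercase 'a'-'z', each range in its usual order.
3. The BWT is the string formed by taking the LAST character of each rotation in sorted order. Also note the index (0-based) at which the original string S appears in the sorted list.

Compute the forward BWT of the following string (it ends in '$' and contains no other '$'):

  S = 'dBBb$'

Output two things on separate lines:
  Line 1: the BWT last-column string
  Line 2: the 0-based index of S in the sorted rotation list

All 5 rotations (rotation i = S[i:]+S[:i]):
  rot[0] = dBBb$
  rot[1] = BBb$d
  rot[2] = Bb$dB
  rot[3] = b$dBB
  rot[4] = $dBBb
Sorted (with $ < everything):
  sorted[0] = $dBBb  (last char: 'b')
  sorted[1] = BBb$d  (last char: 'd')
  sorted[2] = Bb$dB  (last char: 'B')
  sorted[3] = b$dBB  (last char: 'B')
  sorted[4] = dBBb$  (last char: '$')
Last column: bdBB$
Original string S is at sorted index 4

Answer: bdBB$
4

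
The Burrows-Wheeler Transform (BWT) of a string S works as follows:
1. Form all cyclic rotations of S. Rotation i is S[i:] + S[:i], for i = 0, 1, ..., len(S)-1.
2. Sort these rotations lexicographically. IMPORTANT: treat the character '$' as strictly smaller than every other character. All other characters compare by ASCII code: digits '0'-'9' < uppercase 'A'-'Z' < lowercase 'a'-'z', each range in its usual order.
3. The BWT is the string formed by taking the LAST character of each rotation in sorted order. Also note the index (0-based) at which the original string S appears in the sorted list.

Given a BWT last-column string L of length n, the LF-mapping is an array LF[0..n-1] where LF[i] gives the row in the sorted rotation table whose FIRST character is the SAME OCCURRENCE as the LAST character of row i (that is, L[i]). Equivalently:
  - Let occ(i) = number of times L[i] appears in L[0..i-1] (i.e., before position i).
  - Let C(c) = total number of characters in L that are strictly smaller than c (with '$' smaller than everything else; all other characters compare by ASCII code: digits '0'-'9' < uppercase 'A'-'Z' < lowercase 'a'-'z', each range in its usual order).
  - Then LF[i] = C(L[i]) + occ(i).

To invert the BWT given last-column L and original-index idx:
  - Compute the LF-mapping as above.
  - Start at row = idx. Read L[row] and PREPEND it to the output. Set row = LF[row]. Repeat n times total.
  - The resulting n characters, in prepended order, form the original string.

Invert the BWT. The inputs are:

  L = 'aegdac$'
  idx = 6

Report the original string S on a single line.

LF mapping: 1 5 6 4 2 3 0
Walk LF starting at row 6, prepending L[row]:
  step 1: row=6, L[6]='$', prepend. Next row=LF[6]=0
  step 2: row=0, L[0]='a', prepend. Next row=LF[0]=1
  step 3: row=1, L[1]='e', prepend. Next row=LF[1]=5
  step 4: row=5, L[5]='c', prepend. Next row=LF[5]=3
  step 5: row=3, L[3]='d', prepend. Next row=LF[3]=4
  step 6: row=4, L[4]='a', prepend. Next row=LF[4]=2
  step 7: row=2, L[2]='g', prepend. Next row=LF[2]=6
Reversed output: gadcea$

Answer: gadcea$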